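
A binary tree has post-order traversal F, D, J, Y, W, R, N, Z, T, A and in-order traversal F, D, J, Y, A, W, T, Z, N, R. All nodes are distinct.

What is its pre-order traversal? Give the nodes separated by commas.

The last element of post-order is the root; it splits in-order into left and right subtrees.
Root A: left subtree has 4 nodes {F, D, J, Y}, right has 5 {W, T, Z, N, R}.
  Root Y: left subtree has 3 nodes {F, D, J}, right has 0 { }.
    Root J: left subtree has 2 nodes {F, D}, right has 0 { }.
      Root D: left subtree has 1 node {F}, right has 0 { }.
  Root T: left subtree has 1 node {W}, right has 3 {Z, N, R}.
    Root Z: left subtree has 0 nodes { }, right has 2 {N, R}.
      Root N: left subtree has 0 nodes { }, right has 1 {R}.

A, Y, J, D, F, T, W, Z, N, R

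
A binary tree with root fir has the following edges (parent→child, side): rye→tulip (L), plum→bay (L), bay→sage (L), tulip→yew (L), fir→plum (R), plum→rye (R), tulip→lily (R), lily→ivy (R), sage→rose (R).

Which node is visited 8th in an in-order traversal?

In-order visits the left subtree, then the node, then the right subtree.
At fir: no left child.
Visit fir.
At fir: go right to plum.
  At plum: go left to bay.
    At bay: go left to sage.
      At sage: no left child.
      Visit sage.
      At sage: go right to rose.
        rose is a leaf — visit rose.
    Visit bay.
    At bay: no right child.
  Visit plum.
  At plum: go right to rye.
    At rye: go left to tulip.
      At tulip: go left to yew.
        yew is a leaf — visit yew.
      Visit tulip.
      At tulip: go right to lily.
        At lily: no left child.
        Visit lily.
        At lily: go right to ivy.
          ivy is a leaf — visit ivy.
    Visit rye.
    At rye: no right child.
Full in-order sequence: fir, sage, rose, bay, plum, yew, tulip, lily, ivy, rye.

lily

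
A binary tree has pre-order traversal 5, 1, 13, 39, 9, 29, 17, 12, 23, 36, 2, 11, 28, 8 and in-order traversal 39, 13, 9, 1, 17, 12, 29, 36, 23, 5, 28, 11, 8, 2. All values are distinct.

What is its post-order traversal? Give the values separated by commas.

39, 9, 13, 12, 17, 36, 23, 29, 1, 28, 8, 11, 2, 5

The first element of pre-order is the root; it splits in-order into left and right subtrees.
Root 5: left subtree has 9 nodes {39, 13, 9, 1, 17, 12, 29, 36, 23}, right has 4 {28, 11, 8, 2}.
  Root 1: left subtree has 3 nodes {39, 13, 9}, right has 5 {17, 12, 29, 36, 23}.
    Root 13: left subtree has 1 node {39}, right has 1 {9}.
    Root 29: left subtree has 2 nodes {17, 12}, right has 2 {36, 23}.
      Root 17: left subtree has 0 nodes { }, right has 1 {12}.
      Root 23: left subtree has 1 node {36}, right has 0 { }.
  Root 2: left subtree has 3 nodes {28, 11, 8}, right has 0 { }.
    Root 11: left subtree has 1 node {28}, right has 1 {8}.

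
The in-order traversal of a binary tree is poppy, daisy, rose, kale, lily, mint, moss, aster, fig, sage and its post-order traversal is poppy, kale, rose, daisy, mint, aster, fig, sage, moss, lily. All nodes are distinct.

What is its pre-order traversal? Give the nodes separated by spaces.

lily daisy poppy rose kale moss mint sage fig aster

The last element of post-order is the root; it splits in-order into left and right subtrees.
Root lily: left subtree has 4 nodes {poppy, daisy, rose, kale}, right has 5 {mint, moss, aster, fig, sage}.
  Root daisy: left subtree has 1 node {poppy}, right has 2 {rose, kale}.
    Root rose: left subtree has 0 nodes { }, right has 1 {kale}.
  Root moss: left subtree has 1 node {mint}, right has 3 {aster, fig, sage}.
    Root sage: left subtree has 2 nodes {aster, fig}, right has 0 { }.
      Root fig: left subtree has 1 node {aster}, right has 0 { }.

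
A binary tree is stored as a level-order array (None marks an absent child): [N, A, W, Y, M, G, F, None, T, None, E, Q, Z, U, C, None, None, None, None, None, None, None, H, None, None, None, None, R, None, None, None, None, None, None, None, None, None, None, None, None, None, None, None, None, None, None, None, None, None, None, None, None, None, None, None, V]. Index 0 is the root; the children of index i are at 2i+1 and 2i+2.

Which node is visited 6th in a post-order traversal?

A

Post-order visits the left subtree, then the right subtree, then the node.
At N: go left to A.
  At A: go left to Y.
    At Y: no left child.
    At Y: go right to T.
      T is a leaf — visit T.
    Visit Y.
  At A: go right to M.
    At M: no left child.
    At M: go right to E.
      At E: no left child.
      At E: go right to H.
        H is a leaf — visit H.
      Visit E.
    Visit M.
  Visit A.
At N: go right to W.
  At W: go left to G.
    At G: go left to Q.
      Q is a leaf — visit Q.
    At G: go right to Z.
      Z is a leaf — visit Z.
    Visit G.
  At W: go right to F.
    At F: go left to U.
      At U: go left to R.
        At R: go left to V.
          V is a leaf — visit V.
        At R: no right child.
        Visit R.
      At U: no right child.
      Visit U.
    At F: go right to C.
      C is a leaf — visit C.
    Visit F.
  Visit W.
Visit N.
Full post-order sequence: T, Y, H, E, M, A, Q, Z, G, V, R, U, C, F, W, N.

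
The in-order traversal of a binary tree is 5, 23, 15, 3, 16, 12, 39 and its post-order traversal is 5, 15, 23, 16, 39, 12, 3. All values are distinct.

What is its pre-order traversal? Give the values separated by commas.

The last element of post-order is the root; it splits in-order into left and right subtrees.
Root 3: left subtree has 3 nodes {5, 23, 15}, right has 3 {16, 12, 39}.
  Root 23: left subtree has 1 node {5}, right has 1 {15}.
  Root 12: left subtree has 1 node {16}, right has 1 {39}.

3, 23, 5, 15, 12, 16, 39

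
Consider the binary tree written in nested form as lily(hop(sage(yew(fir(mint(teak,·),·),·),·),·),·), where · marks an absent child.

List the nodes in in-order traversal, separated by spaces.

In-order visits the left subtree, then the node, then the right subtree.
At lily: go left to hop.
  At hop: go left to sage.
    At sage: go left to yew.
      At yew: go left to fir.
        At fir: go left to mint.
          At mint: go left to teak.
            teak is a leaf — visit teak.
          Visit mint.
          At mint: no right child.
        Visit fir.
        At fir: no right child.
      Visit yew.
      At yew: no right child.
    Visit sage.
    At sage: no right child.
  Visit hop.
  At hop: no right child.
Visit lily.
At lily: no right child.

teak mint fir yew sage hop lily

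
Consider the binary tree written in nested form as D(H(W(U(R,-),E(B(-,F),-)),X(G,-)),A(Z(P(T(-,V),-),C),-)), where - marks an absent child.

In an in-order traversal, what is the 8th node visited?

In-order visits the left subtree, then the node, then the right subtree.
At D: go left to H.
  At H: go left to W.
    At W: go left to U.
      At U: go left to R.
        R is a leaf — visit R.
      Visit U.
      At U: no right child.
    Visit W.
    At W: go right to E.
      At E: go left to B.
        At B: no left child.
        Visit B.
        At B: go right to F.
          F is a leaf — visit F.
      Visit E.
      At E: no right child.
  Visit H.
  At H: go right to X.
    At X: go left to G.
      G is a leaf — visit G.
    Visit X.
    At X: no right child.
Visit D.
At D: go right to A.
  At A: go left to Z.
    At Z: go left to P.
      At P: go left to T.
        At T: no left child.
        Visit T.
        At T: go right to V.
          V is a leaf — visit V.
      Visit P.
      At P: no right child.
    Visit Z.
    At Z: go right to C.
      C is a leaf — visit C.
  Visit A.
  At A: no right child.
Full in-order sequence: R, U, W, B, F, E, H, G, X, D, T, V, P, Z, C, A.

G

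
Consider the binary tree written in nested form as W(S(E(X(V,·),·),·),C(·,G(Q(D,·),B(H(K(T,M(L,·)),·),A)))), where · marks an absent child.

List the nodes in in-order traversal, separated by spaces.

V X E S W C D Q G T K L M H B A

In-order visits the left subtree, then the node, then the right subtree.
At W: go left to S.
  At S: go left to E.
    At E: go left to X.
      At X: go left to V.
        V is a leaf — visit V.
      Visit X.
      At X: no right child.
    Visit E.
    At E: no right child.
  Visit S.
  At S: no right child.
Visit W.
At W: go right to C.
  At C: no left child.
  Visit C.
  At C: go right to G.
    At G: go left to Q.
      At Q: go left to D.
        D is a leaf — visit D.
      Visit Q.
      At Q: no right child.
    Visit G.
    At G: go right to B.
      At B: go left to H.
        At H: go left to K.
          At K: go left to T.
            T is a leaf — visit T.
          Visit K.
          At K: go right to M.
            At M: go left to L.
              L is a leaf — visit L.
            Visit M.
            At M: no right child.
        Visit H.
        At H: no right child.
      Visit B.
      At B: go right to A.
        A is a leaf — visit A.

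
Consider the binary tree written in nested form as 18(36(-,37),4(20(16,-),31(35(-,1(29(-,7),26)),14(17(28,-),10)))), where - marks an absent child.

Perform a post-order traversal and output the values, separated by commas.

Post-order visits the left subtree, then the right subtree, then the node.
At 18: go left to 36.
  At 36: no left child.
  At 36: go right to 37.
    37 is a leaf — visit 37.
  Visit 36.
At 18: go right to 4.
  At 4: go left to 20.
    At 20: go left to 16.
      16 is a leaf — visit 16.
    At 20: no right child.
    Visit 20.
  At 4: go right to 31.
    At 31: go left to 35.
      At 35: no left child.
      At 35: go right to 1.
        At 1: go left to 29.
          At 29: no left child.
          At 29: go right to 7.
            7 is a leaf — visit 7.
          Visit 29.
        At 1: go right to 26.
          26 is a leaf — visit 26.
        Visit 1.
      Visit 35.
    At 31: go right to 14.
      At 14: go left to 17.
        At 17: go left to 28.
          28 is a leaf — visit 28.
        At 17: no right child.
        Visit 17.
      At 14: go right to 10.
        10 is a leaf — visit 10.
      Visit 14.
    Visit 31.
  Visit 4.
Visit 18.

37, 36, 16, 20, 7, 29, 26, 1, 35, 28, 17, 10, 14, 31, 4, 18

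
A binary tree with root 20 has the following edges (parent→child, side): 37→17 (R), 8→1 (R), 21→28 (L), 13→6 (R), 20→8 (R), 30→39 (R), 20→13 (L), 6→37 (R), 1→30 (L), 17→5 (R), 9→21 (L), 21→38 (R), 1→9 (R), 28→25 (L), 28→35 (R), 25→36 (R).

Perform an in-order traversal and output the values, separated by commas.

13, 6, 37, 17, 5, 20, 8, 30, 39, 1, 25, 36, 28, 35, 21, 38, 9

In-order visits the left subtree, then the node, then the right subtree.
At 20: go left to 13.
  At 13: no left child.
  Visit 13.
  At 13: go right to 6.
    At 6: no left child.
    Visit 6.
    At 6: go right to 37.
      At 37: no left child.
      Visit 37.
      At 37: go right to 17.
        At 17: no left child.
        Visit 17.
        At 17: go right to 5.
          5 is a leaf — visit 5.
Visit 20.
At 20: go right to 8.
  At 8: no left child.
  Visit 8.
  At 8: go right to 1.
    At 1: go left to 30.
      At 30: no left child.
      Visit 30.
      At 30: go right to 39.
        39 is a leaf — visit 39.
    Visit 1.
    At 1: go right to 9.
      At 9: go left to 21.
        At 21: go left to 28.
          At 28: go left to 25.
            At 25: no left child.
            Visit 25.
            At 25: go right to 36.
              36 is a leaf — visit 36.
          Visit 28.
          At 28: go right to 35.
            35 is a leaf — visit 35.
        Visit 21.
        At 21: go right to 38.
          38 is a leaf — visit 38.
      Visit 9.
      At 9: no right child.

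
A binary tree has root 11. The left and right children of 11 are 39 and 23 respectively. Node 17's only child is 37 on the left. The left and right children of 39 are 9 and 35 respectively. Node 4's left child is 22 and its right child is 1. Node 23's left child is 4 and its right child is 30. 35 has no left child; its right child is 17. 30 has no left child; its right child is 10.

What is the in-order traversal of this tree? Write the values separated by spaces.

9 39 35 37 17 11 22 4 1 23 30 10

In-order visits the left subtree, then the node, then the right subtree.
At 11: go left to 39.
  At 39: go left to 9.
    9 is a leaf — visit 9.
  Visit 39.
  At 39: go right to 35.
    At 35: no left child.
    Visit 35.
    At 35: go right to 17.
      At 17: go left to 37.
        37 is a leaf — visit 37.
      Visit 17.
      At 17: no right child.
Visit 11.
At 11: go right to 23.
  At 23: go left to 4.
    At 4: go left to 22.
      22 is a leaf — visit 22.
    Visit 4.
    At 4: go right to 1.
      1 is a leaf — visit 1.
  Visit 23.
  At 23: go right to 30.
    At 30: no left child.
    Visit 30.
    At 30: go right to 10.
      10 is a leaf — visit 10.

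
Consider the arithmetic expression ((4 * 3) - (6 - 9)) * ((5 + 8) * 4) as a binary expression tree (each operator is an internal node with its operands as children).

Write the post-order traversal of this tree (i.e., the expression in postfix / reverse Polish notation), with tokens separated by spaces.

Post-order on an expression tree gives postfix notation: for each operator, emit left operand, right operand, then the operator.

4 3 * 6 9 - - 5 8 + 4 * *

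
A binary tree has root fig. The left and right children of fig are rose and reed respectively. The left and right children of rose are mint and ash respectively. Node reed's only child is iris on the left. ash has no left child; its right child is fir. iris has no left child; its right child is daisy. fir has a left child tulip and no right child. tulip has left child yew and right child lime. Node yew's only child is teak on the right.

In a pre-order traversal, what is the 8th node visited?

Pre-order visits the node, then its left subtree, then its right subtree.
Visit fig.
At fig: go left to rose.
  Visit rose.
  At rose: go left to mint.
    mint is a leaf — visit mint.
  At rose: go right to ash.
    Visit ash.
    At ash: no left child.
    At ash: go right to fir.
      Visit fir.
      At fir: go left to tulip.
        Visit tulip.
        At tulip: go left to yew.
          Visit yew.
          At yew: no left child.
          At yew: go right to teak.
            teak is a leaf — visit teak.
        At tulip: go right to lime.
          lime is a leaf — visit lime.
      At fir: no right child.
At fig: go right to reed.
  Visit reed.
  At reed: go left to iris.
    Visit iris.
    At iris: no left child.
    At iris: go right to daisy.
      daisy is a leaf — visit daisy.
  At reed: no right child.
Full pre-order sequence: fig, rose, mint, ash, fir, tulip, yew, teak, lime, reed, iris, daisy.

teak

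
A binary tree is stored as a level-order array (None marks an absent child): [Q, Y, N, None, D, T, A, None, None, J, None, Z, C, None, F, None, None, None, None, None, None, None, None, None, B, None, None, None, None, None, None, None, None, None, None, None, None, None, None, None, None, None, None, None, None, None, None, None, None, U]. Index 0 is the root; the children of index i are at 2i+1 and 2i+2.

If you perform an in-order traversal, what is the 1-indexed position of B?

7

In-order visits the left subtree, then the node, then the right subtree.
At Q: go left to Y.
  At Y: no left child.
  Visit Y.
  At Y: go right to D.
    At D: go left to J.
      J is a leaf — visit J.
    Visit D.
    At D: no right child.
Visit Q.
At Q: go right to N.
  At N: go left to T.
    At T: go left to Z.
      At Z: no left child.
      Visit Z.
      At Z: go right to B.
        At B: go left to U.
          U is a leaf — visit U.
        Visit B.
        At B: no right child.
    Visit T.
    At T: go right to C.
      C is a leaf — visit C.
  Visit N.
  At N: go right to A.
    At A: no left child.
    Visit A.
    At A: go right to F.
      F is a leaf — visit F.
Full in-order sequence: Y, J, D, Q, Z, U, B, T, C, N, A, F.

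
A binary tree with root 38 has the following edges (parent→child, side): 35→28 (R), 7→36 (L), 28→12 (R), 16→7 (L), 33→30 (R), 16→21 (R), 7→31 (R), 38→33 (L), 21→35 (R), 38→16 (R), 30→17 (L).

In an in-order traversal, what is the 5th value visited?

In-order visits the left subtree, then the node, then the right subtree.
At 38: go left to 33.
  At 33: no left child.
  Visit 33.
  At 33: go right to 30.
    At 30: go left to 17.
      17 is a leaf — visit 17.
    Visit 30.
    At 30: no right child.
Visit 38.
At 38: go right to 16.
  At 16: go left to 7.
    At 7: go left to 36.
      36 is a leaf — visit 36.
    Visit 7.
    At 7: go right to 31.
      31 is a leaf — visit 31.
  Visit 16.
  At 16: go right to 21.
    At 21: no left child.
    Visit 21.
    At 21: go right to 35.
      At 35: no left child.
      Visit 35.
      At 35: go right to 28.
        At 28: no left child.
        Visit 28.
        At 28: go right to 12.
          12 is a leaf — visit 12.
Full in-order sequence: 33, 17, 30, 38, 36, 7, 31, 16, 21, 35, 28, 12.

36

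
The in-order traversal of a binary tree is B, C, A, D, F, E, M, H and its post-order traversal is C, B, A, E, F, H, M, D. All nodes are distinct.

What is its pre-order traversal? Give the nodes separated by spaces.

D A B C M F E H

The last element of post-order is the root; it splits in-order into left and right subtrees.
Root D: left subtree has 3 nodes {B, C, A}, right has 4 {F, E, M, H}.
  Root A: left subtree has 2 nodes {B, C}, right has 0 { }.
    Root B: left subtree has 0 nodes { }, right has 1 {C}.
  Root M: left subtree has 2 nodes {F, E}, right has 1 {H}.
    Root F: left subtree has 0 nodes { }, right has 1 {E}.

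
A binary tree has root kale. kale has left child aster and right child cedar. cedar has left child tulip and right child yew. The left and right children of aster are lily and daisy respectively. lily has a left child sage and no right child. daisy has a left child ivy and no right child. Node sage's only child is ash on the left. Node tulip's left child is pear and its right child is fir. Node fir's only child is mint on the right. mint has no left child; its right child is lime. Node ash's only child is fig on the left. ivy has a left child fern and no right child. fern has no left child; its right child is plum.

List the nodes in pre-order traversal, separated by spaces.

Pre-order visits the node, then its left subtree, then its right subtree.
Visit kale.
At kale: go left to aster.
  Visit aster.
  At aster: go left to lily.
    Visit lily.
    At lily: go left to sage.
      Visit sage.
      At sage: go left to ash.
        Visit ash.
        At ash: go left to fig.
          fig is a leaf — visit fig.
        At ash: no right child.
      At sage: no right child.
    At lily: no right child.
  At aster: go right to daisy.
    Visit daisy.
    At daisy: go left to ivy.
      Visit ivy.
      At ivy: go left to fern.
        Visit fern.
        At fern: no left child.
        At fern: go right to plum.
          plum is a leaf — visit plum.
      At ivy: no right child.
    At daisy: no right child.
At kale: go right to cedar.
  Visit cedar.
  At cedar: go left to tulip.
    Visit tulip.
    At tulip: go left to pear.
      pear is a leaf — visit pear.
    At tulip: go right to fir.
      Visit fir.
      At fir: no left child.
      At fir: go right to mint.
        Visit mint.
        At mint: no left child.
        At mint: go right to lime.
          lime is a leaf — visit lime.
  At cedar: go right to yew.
    yew is a leaf — visit yew.

kale aster lily sage ash fig daisy ivy fern plum cedar tulip pear fir mint lime yew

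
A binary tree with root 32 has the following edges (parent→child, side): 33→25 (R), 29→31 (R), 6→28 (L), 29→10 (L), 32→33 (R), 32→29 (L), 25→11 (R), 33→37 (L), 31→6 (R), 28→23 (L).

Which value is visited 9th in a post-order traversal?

Post-order visits the left subtree, then the right subtree, then the node.
At 32: go left to 29.
  At 29: go left to 10.
    10 is a leaf — visit 10.
  At 29: go right to 31.
    At 31: no left child.
    At 31: go right to 6.
      At 6: go left to 28.
        At 28: go left to 23.
          23 is a leaf — visit 23.
        At 28: no right child.
        Visit 28.
      At 6: no right child.
      Visit 6.
    Visit 31.
  Visit 29.
At 32: go right to 33.
  At 33: go left to 37.
    37 is a leaf — visit 37.
  At 33: go right to 25.
    At 25: no left child.
    At 25: go right to 11.
      11 is a leaf — visit 11.
    Visit 25.
  Visit 33.
Visit 32.
Full post-order sequence: 10, 23, 28, 6, 31, 29, 37, 11, 25, 33, 32.

25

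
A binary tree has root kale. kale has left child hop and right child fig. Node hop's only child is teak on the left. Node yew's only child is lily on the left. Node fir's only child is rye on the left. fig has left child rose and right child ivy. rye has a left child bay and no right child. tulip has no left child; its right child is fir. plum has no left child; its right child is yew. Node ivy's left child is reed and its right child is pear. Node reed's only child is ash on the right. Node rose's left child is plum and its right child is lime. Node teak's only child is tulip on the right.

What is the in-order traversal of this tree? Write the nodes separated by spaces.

teak tulip bay rye fir hop kale plum lily yew rose lime fig reed ash ivy pear

In-order visits the left subtree, then the node, then the right subtree.
At kale: go left to hop.
  At hop: go left to teak.
    At teak: no left child.
    Visit teak.
    At teak: go right to tulip.
      At tulip: no left child.
      Visit tulip.
      At tulip: go right to fir.
        At fir: go left to rye.
          At rye: go left to bay.
            bay is a leaf — visit bay.
          Visit rye.
          At rye: no right child.
        Visit fir.
        At fir: no right child.
  Visit hop.
  At hop: no right child.
Visit kale.
At kale: go right to fig.
  At fig: go left to rose.
    At rose: go left to plum.
      At plum: no left child.
      Visit plum.
      At plum: go right to yew.
        At yew: go left to lily.
          lily is a leaf — visit lily.
        Visit yew.
        At yew: no right child.
    Visit rose.
    At rose: go right to lime.
      lime is a leaf — visit lime.
  Visit fig.
  At fig: go right to ivy.
    At ivy: go left to reed.
      At reed: no left child.
      Visit reed.
      At reed: go right to ash.
        ash is a leaf — visit ash.
    Visit ivy.
    At ivy: go right to pear.
      pear is a leaf — visit pear.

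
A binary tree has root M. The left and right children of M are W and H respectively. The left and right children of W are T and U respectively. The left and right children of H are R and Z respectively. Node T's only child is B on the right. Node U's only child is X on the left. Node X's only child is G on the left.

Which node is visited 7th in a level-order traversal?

Level-order visits nodes level by level from the root, left to right within each level.
Level 0: M
Level 1: W, H
Level 2: T, U, R, Z
Level 3: B, X
Level 4: G
Full level-order sequence: M, W, H, T, U, R, Z, B, X, G.

Z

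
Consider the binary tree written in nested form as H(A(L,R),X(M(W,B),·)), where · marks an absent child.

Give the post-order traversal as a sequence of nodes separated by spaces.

L R A W B M X H

Post-order visits the left subtree, then the right subtree, then the node.
At H: go left to A.
  At A: go left to L.
    L is a leaf — visit L.
  At A: go right to R.
    R is a leaf — visit R.
  Visit A.
At H: go right to X.
  At X: go left to M.
    At M: go left to W.
      W is a leaf — visit W.
    At M: go right to B.
      B is a leaf — visit B.
    Visit M.
  At X: no right child.
  Visit X.
Visit H.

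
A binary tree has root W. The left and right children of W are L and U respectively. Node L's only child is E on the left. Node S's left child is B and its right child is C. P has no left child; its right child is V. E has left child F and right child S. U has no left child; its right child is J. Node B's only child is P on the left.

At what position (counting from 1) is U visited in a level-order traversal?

3

Level-order visits nodes level by level from the root, left to right within each level.
Level 0: W
Level 1: L, U
Level 2: E, J
Level 3: F, S
Level 4: B, C
Level 5: P
Level 6: V
Full level-order sequence: W, L, U, E, J, F, S, B, C, P, V.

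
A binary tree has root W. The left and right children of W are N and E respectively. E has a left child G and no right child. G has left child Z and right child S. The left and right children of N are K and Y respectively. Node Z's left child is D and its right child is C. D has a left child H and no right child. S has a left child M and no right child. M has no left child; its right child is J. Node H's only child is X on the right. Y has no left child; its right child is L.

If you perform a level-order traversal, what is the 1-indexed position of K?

4

Level-order visits nodes level by level from the root, left to right within each level.
Level 0: W
Level 1: N, E
Level 2: K, Y, G
Level 3: L, Z, S
Level 4: D, C, M
Level 5: H, J
Level 6: X
Full level-order sequence: W, N, E, K, Y, G, L, Z, S, D, C, M, H, J, X.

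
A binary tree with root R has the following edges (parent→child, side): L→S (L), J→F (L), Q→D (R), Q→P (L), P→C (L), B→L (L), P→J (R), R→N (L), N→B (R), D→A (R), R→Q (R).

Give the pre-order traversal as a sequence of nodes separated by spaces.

Pre-order visits the node, then its left subtree, then its right subtree.
Visit R.
At R: go left to N.
  Visit N.
  At N: no left child.
  At N: go right to B.
    Visit B.
    At B: go left to L.
      Visit L.
      At L: go left to S.
        S is a leaf — visit S.
      At L: no right child.
    At B: no right child.
At R: go right to Q.
  Visit Q.
  At Q: go left to P.
    Visit P.
    At P: go left to C.
      C is a leaf — visit C.
    At P: go right to J.
      Visit J.
      At J: go left to F.
        F is a leaf — visit F.
      At J: no right child.
  At Q: go right to D.
    Visit D.
    At D: no left child.
    At D: go right to A.
      A is a leaf — visit A.

R N B L S Q P C J F D A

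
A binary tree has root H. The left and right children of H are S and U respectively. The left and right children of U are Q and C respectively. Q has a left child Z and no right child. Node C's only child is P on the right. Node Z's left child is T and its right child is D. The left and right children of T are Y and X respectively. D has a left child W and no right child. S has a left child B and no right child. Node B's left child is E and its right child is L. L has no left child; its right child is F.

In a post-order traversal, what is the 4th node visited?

Post-order visits the left subtree, then the right subtree, then the node.
At H: go left to S.
  At S: go left to B.
    At B: go left to E.
      E is a leaf — visit E.
    At B: go right to L.
      At L: no left child.
      At L: go right to F.
        F is a leaf — visit F.
      Visit L.
    Visit B.
  At S: no right child.
  Visit S.
At H: go right to U.
  At U: go left to Q.
    At Q: go left to Z.
      At Z: go left to T.
        At T: go left to Y.
          Y is a leaf — visit Y.
        At T: go right to X.
          X is a leaf — visit X.
        Visit T.
      At Z: go right to D.
        At D: go left to W.
          W is a leaf — visit W.
        At D: no right child.
        Visit D.
      Visit Z.
    At Q: no right child.
    Visit Q.
  At U: go right to C.
    At C: no left child.
    At C: go right to P.
      P is a leaf — visit P.
    Visit C.
  Visit U.
Visit H.
Full post-order sequence: E, F, L, B, S, Y, X, T, W, D, Z, Q, P, C, U, H.

B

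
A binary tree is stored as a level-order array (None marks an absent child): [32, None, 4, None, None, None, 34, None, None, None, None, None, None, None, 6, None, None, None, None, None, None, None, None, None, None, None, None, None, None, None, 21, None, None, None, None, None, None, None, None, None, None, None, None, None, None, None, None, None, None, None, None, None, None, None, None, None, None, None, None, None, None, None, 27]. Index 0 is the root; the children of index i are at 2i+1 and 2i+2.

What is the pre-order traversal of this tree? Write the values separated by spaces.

Pre-order visits the node, then its left subtree, then its right subtree.
Visit 32.
At 32: no left child.
At 32: go right to 4.
  Visit 4.
  At 4: no left child.
  At 4: go right to 34.
    Visit 34.
    At 34: no left child.
    At 34: go right to 6.
      Visit 6.
      At 6: no left child.
      At 6: go right to 21.
        Visit 21.
        At 21: no left child.
        At 21: go right to 27.
          27 is a leaf — visit 27.

32 4 34 6 21 27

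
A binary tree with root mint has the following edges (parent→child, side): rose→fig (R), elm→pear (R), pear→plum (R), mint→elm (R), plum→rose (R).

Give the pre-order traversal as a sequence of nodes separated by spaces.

mint elm pear plum rose fig

Pre-order visits the node, then its left subtree, then its right subtree.
Visit mint.
At mint: no left child.
At mint: go right to elm.
  Visit elm.
  At elm: no left child.
  At elm: go right to pear.
    Visit pear.
    At pear: no left child.
    At pear: go right to plum.
      Visit plum.
      At plum: no left child.
      At plum: go right to rose.
        Visit rose.
        At rose: no left child.
        At rose: go right to fig.
          fig is a leaf — visit fig.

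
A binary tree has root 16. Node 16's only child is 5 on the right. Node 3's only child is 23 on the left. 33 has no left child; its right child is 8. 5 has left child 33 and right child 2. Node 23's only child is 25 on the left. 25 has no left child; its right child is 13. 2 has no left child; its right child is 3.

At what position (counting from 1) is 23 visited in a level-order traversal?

7

Level-order visits nodes level by level from the root, left to right within each level.
Level 0: 16
Level 1: 5
Level 2: 33, 2
Level 3: 8, 3
Level 4: 23
Level 5: 25
Level 6: 13
Full level-order sequence: 16, 5, 33, 2, 8, 3, 23, 25, 13.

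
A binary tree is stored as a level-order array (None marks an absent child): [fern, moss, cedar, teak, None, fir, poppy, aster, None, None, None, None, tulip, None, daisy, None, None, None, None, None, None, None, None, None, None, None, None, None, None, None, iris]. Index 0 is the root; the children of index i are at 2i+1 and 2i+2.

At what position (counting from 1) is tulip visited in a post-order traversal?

Post-order visits the left subtree, then the right subtree, then the node.
At fern: go left to moss.
  At moss: go left to teak.
    At teak: go left to aster.
      aster is a leaf — visit aster.
    At teak: no right child.
    Visit teak.
  At moss: no right child.
  Visit moss.
At fern: go right to cedar.
  At cedar: go left to fir.
    At fir: no left child.
    At fir: go right to tulip.
      tulip is a leaf — visit tulip.
    Visit fir.
  At cedar: go right to poppy.
    At poppy: no left child.
    At poppy: go right to daisy.
      At daisy: no left child.
      At daisy: go right to iris.
        iris is a leaf — visit iris.
      Visit daisy.
    Visit poppy.
  Visit cedar.
Visit fern.
Full post-order sequence: aster, teak, moss, tulip, fir, iris, daisy, poppy, cedar, fern.

4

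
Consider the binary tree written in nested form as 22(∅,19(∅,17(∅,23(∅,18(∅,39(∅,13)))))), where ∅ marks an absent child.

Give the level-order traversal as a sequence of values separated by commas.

22, 19, 17, 23, 18, 39, 13

Level-order visits nodes level by level from the root, left to right within each level.
Level 0: 22
Level 1: 19
Level 2: 17
Level 3: 23
Level 4: 18
Level 5: 39
Level 6: 13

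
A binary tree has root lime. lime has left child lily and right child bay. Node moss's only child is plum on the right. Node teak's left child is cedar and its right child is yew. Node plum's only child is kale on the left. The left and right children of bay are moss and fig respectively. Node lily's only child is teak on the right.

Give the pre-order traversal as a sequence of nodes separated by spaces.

Pre-order visits the node, then its left subtree, then its right subtree.
Visit lime.
At lime: go left to lily.
  Visit lily.
  At lily: no left child.
  At lily: go right to teak.
    Visit teak.
    At teak: go left to cedar.
      cedar is a leaf — visit cedar.
    At teak: go right to yew.
      yew is a leaf — visit yew.
At lime: go right to bay.
  Visit bay.
  At bay: go left to moss.
    Visit moss.
    At moss: no left child.
    At moss: go right to plum.
      Visit plum.
      At plum: go left to kale.
        kale is a leaf — visit kale.
      At plum: no right child.
  At bay: go right to fig.
    fig is a leaf — visit fig.

lime lily teak cedar yew bay moss plum kale fig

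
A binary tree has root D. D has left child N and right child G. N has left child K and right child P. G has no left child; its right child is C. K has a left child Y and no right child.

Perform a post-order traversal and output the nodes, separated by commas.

Y, K, P, N, C, G, D

Post-order visits the left subtree, then the right subtree, then the node.
At D: go left to N.
  At N: go left to K.
    At K: go left to Y.
      Y is a leaf — visit Y.
    At K: no right child.
    Visit K.
  At N: go right to P.
    P is a leaf — visit P.
  Visit N.
At D: go right to G.
  At G: no left child.
  At G: go right to C.
    C is a leaf — visit C.
  Visit G.
Visit D.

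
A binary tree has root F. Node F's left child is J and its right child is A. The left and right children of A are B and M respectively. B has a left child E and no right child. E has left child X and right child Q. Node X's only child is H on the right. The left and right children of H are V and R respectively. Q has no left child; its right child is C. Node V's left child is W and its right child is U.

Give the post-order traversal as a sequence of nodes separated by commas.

Post-order visits the left subtree, then the right subtree, then the node.
At F: go left to J.
  J is a leaf — visit J.
At F: go right to A.
  At A: go left to B.
    At B: go left to E.
      At E: go left to X.
        At X: no left child.
        At X: go right to H.
          At H: go left to V.
            At V: go left to W.
              W is a leaf — visit W.
            At V: go right to U.
              U is a leaf — visit U.
            Visit V.
          At H: go right to R.
            R is a leaf — visit R.
          Visit H.
        Visit X.
      At E: go right to Q.
        At Q: no left child.
        At Q: go right to C.
          C is a leaf — visit C.
        Visit Q.
      Visit E.
    At B: no right child.
    Visit B.
  At A: go right to M.
    M is a leaf — visit M.
  Visit A.
Visit F.

J, W, U, V, R, H, X, C, Q, E, B, M, A, F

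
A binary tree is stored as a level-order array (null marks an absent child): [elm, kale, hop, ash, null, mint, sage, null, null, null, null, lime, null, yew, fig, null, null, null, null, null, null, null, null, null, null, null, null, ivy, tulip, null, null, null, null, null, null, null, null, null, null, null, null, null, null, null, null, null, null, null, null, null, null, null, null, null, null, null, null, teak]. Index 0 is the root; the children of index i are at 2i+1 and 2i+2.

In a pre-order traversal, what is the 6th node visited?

lime

Pre-order visits the node, then its left subtree, then its right subtree.
Visit elm.
At elm: go left to kale.
  Visit kale.
  At kale: go left to ash.
    ash is a leaf — visit ash.
  At kale: no right child.
At elm: go right to hop.
  Visit hop.
  At hop: go left to mint.
    Visit mint.
    At mint: go left to lime.
      lime is a leaf — visit lime.
    At mint: no right child.
  At hop: go right to sage.
    Visit sage.
    At sage: go left to yew.
      Visit yew.
      At yew: go left to ivy.
        ivy is a leaf — visit ivy.
      At yew: go right to tulip.
        Visit tulip.
        At tulip: go left to teak.
          teak is a leaf — visit teak.
        At tulip: no right child.
    At sage: go right to fig.
      fig is a leaf — visit fig.
Full pre-order sequence: elm, kale, ash, hop, mint, lime, sage, yew, ivy, tulip, teak, fig.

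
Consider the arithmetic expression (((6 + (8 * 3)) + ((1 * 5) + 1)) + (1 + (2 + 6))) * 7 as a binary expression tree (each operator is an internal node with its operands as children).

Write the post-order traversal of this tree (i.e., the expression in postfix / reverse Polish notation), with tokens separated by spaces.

6 8 3 * + 1 5 * 1 + + 1 2 6 + + + 7 *

Post-order on an expression tree gives postfix notation: for each operator, emit left operand, right operand, then the operator.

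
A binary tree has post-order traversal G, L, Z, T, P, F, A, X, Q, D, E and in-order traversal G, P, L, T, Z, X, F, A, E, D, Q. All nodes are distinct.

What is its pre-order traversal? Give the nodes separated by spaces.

The last element of post-order is the root; it splits in-order into left and right subtrees.
Root E: left subtree has 8 nodes {G, P, L, T, Z, X, F, A}, right has 2 {D, Q}.
  Root X: left subtree has 5 nodes {G, P, L, T, Z}, right has 2 {F, A}.
    Root P: left subtree has 1 node {G}, right has 3 {L, T, Z}.
      Root T: left subtree has 1 node {L}, right has 1 {Z}.
    Root A: left subtree has 1 node {F}, right has 0 { }.
  Root D: left subtree has 0 nodes { }, right has 1 {Q}.

E X P G T L Z A F D Q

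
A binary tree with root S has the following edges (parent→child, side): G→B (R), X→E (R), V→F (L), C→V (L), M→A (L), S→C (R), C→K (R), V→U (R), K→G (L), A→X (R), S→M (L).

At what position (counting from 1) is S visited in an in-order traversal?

In-order visits the left subtree, then the node, then the right subtree.
At S: go left to M.
  At M: go left to A.
    At A: no left child.
    Visit A.
    At A: go right to X.
      At X: no left child.
      Visit X.
      At X: go right to E.
        E is a leaf — visit E.
  Visit M.
  At M: no right child.
Visit S.
At S: go right to C.
  At C: go left to V.
    At V: go left to F.
      F is a leaf — visit F.
    Visit V.
    At V: go right to U.
      U is a leaf — visit U.
  Visit C.
  At C: go right to K.
    At K: go left to G.
      At G: no left child.
      Visit G.
      At G: go right to B.
        B is a leaf — visit B.
    Visit K.
    At K: no right child.
Full in-order sequence: A, X, E, M, S, F, V, U, C, G, B, K.

5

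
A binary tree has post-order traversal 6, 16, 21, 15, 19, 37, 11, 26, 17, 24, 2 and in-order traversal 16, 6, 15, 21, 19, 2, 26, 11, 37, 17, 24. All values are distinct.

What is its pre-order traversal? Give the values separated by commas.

2, 19, 15, 16, 6, 21, 24, 17, 26, 11, 37

The last element of post-order is the root; it splits in-order into left and right subtrees.
Root 2: left subtree has 5 nodes {16, 6, 15, 21, 19}, right has 5 {26, 11, 37, 17, 24}.
  Root 19: left subtree has 4 nodes {16, 6, 15, 21}, right has 0 { }.
    Root 15: left subtree has 2 nodes {16, 6}, right has 1 {21}.
      Root 16: left subtree has 0 nodes { }, right has 1 {6}.
  Root 24: left subtree has 4 nodes {26, 11, 37, 17}, right has 0 { }.
    Root 17: left subtree has 3 nodes {26, 11, 37}, right has 0 { }.
      Root 26: left subtree has 0 nodes { }, right has 2 {11, 37}.
        Root 11: left subtree has 0 nodes { }, right has 1 {37}.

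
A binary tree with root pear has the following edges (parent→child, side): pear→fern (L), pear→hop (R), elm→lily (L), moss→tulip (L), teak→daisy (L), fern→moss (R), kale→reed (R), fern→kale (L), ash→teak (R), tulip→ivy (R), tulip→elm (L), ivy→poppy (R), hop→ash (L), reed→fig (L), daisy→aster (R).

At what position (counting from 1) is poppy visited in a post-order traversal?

6

Post-order visits the left subtree, then the right subtree, then the node.
At pear: go left to fern.
  At fern: go left to kale.
    At kale: no left child.
    At kale: go right to reed.
      At reed: go left to fig.
        fig is a leaf — visit fig.
      At reed: no right child.
      Visit reed.
    Visit kale.
  At fern: go right to moss.
    At moss: go left to tulip.
      At tulip: go left to elm.
        At elm: go left to lily.
          lily is a leaf — visit lily.
        At elm: no right child.
        Visit elm.
      At tulip: go right to ivy.
        At ivy: no left child.
        At ivy: go right to poppy.
          poppy is a leaf — visit poppy.
        Visit ivy.
      Visit tulip.
    At moss: no right child.
    Visit moss.
  Visit fern.
At pear: go right to hop.
  At hop: go left to ash.
    At ash: no left child.
    At ash: go right to teak.
      At teak: go left to daisy.
        At daisy: no left child.
        At daisy: go right to aster.
          aster is a leaf — visit aster.
        Visit daisy.
      At teak: no right child.
      Visit teak.
    Visit ash.
  At hop: no right child.
  Visit hop.
Visit pear.
Full post-order sequence: fig, reed, kale, lily, elm, poppy, ivy, tulip, moss, fern, aster, daisy, teak, ash, hop, pear.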